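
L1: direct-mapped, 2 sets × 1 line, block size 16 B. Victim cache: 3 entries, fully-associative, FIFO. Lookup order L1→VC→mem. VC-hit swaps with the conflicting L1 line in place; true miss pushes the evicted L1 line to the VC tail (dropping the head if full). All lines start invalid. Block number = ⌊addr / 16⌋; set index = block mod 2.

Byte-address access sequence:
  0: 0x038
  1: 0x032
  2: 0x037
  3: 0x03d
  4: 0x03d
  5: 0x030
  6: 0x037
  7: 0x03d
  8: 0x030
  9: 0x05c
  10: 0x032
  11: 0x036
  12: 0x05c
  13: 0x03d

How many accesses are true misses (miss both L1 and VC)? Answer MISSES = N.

MISSES = 2

0: 0x38 (blk 3, set 1) → MISS  vc=[]
1: 0x32 (blk 3, set 1) → L1-HIT  vc=[]
2: 0x37 (blk 3, set 1) → L1-HIT  vc=[]
3: 0x3d (blk 3, set 1) → L1-HIT  vc=[]
4: 0x3d (blk 3, set 1) → L1-HIT  vc=[]
5: 0x30 (blk 3, set 1) → L1-HIT  vc=[]
6: 0x37 (blk 3, set 1) → L1-HIT  vc=[]
7: 0x3d (blk 3, set 1) → L1-HIT  vc=[]
8: 0x30 (blk 3, set 1) → L1-HIT  vc=[]
9: 0x5c (blk 5, set 1) → MISS  vc=[3]
10: 0x32 (blk 3, set 1) → VC-HIT  vc=[5]
11: 0x36 (blk 3, set 1) → L1-HIT  vc=[5]
12: 0x5c (blk 5, set 1) → VC-HIT  vc=[3]
13: 0x3d (blk 3, set 1) → VC-HIT  vc=[5]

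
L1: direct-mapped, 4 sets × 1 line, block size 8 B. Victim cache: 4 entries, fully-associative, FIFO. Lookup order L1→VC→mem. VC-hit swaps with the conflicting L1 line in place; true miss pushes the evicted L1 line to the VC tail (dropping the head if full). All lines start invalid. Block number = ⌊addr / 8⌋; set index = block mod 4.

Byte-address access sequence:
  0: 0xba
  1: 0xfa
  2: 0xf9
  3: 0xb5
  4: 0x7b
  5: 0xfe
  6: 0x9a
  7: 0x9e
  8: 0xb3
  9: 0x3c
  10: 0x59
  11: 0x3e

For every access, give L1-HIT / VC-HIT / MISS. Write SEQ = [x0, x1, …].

SEQ = [MISS, MISS, L1-HIT, MISS, MISS, VC-HIT, MISS, L1-HIT, L1-HIT, MISS, MISS, VC-HIT]

#0 0xba→b23/s3 MISS; vc=[]
#1 0xfa→b31/s3 MISS; vc=[23]
#2 0xf9→b31/s3 L1-HIT; vc=[23]
#3 0xb5→b22/s2 MISS; vc=[23]
#4 0x7b→b15/s3 MISS; vc=[23,31]
#5 0xfe→b31/s3 VC-HIT; vc=[23,15]
#6 0x9a→b19/s3 MISS; vc=[23,15,31]
#7 0x9e→b19/s3 L1-HIT; vc=[23,15,31]
#8 0xb3→b22/s2 L1-HIT; vc=[23,15,31]
#9 0x3c→b7/s3 MISS; vc=[23,15,31,19]
#10 0x59→b11/s3 MISS; vc=[15,31,19,7]
#11 0x3e→b7/s3 VC-HIT; vc=[15,31,19,11]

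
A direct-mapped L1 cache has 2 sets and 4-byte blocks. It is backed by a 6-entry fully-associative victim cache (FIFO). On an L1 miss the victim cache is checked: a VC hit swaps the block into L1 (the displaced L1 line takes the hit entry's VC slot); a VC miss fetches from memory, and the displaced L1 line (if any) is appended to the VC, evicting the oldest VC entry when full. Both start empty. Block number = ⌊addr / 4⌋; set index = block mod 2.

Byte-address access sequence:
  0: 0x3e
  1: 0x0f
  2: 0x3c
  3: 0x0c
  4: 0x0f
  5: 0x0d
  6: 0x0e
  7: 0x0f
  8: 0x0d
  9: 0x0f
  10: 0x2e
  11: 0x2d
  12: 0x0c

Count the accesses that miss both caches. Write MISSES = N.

MISSES = 3

  [0] addr=0x3e blk=15 s=1: MISS | VC []
  [1] addr=0xf blk=3 s=1: MISS | VC [15]
  [2] addr=0x3c blk=15 s=1: VC-HIT | VC [3]
  [3] addr=0xc blk=3 s=1: VC-HIT | VC [15]
  [4] addr=0xf blk=3 s=1: L1-HIT | VC [15]
  [5] addr=0xd blk=3 s=1: L1-HIT | VC [15]
  [6] addr=0xe blk=3 s=1: L1-HIT | VC [15]
  [7] addr=0xf blk=3 s=1: L1-HIT | VC [15]
  [8] addr=0xd blk=3 s=1: L1-HIT | VC [15]
  [9] addr=0xf blk=3 s=1: L1-HIT | VC [15]
  [10] addr=0x2e blk=11 s=1: MISS | VC [15, 3]
  [11] addr=0x2d blk=11 s=1: L1-HIT | VC [15, 3]
  [12] addr=0xc blk=3 s=1: VC-HIT | VC [15, 11]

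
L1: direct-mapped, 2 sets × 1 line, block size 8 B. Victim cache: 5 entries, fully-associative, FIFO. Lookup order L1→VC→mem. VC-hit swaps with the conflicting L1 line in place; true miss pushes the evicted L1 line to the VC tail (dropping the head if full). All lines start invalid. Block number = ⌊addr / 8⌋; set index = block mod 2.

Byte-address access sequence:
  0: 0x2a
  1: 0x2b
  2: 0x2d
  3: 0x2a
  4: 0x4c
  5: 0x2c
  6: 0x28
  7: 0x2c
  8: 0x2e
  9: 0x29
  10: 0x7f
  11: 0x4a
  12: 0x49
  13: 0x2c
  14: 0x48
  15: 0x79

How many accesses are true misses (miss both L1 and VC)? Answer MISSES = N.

  [0] addr=0x2a blk=5 s=1: MISS | VC []
  [1] addr=0x2b blk=5 s=1: L1-HIT | VC []
  [2] addr=0x2d blk=5 s=1: L1-HIT | VC []
  [3] addr=0x2a blk=5 s=1: L1-HIT | VC []
  [4] addr=0x4c blk=9 s=1: MISS | VC [5]
  [5] addr=0x2c blk=5 s=1: VC-HIT | VC [9]
  [6] addr=0x28 blk=5 s=1: L1-HIT | VC [9]
  [7] addr=0x2c blk=5 s=1: L1-HIT | VC [9]
  [8] addr=0x2e blk=5 s=1: L1-HIT | VC [9]
  [9] addr=0x29 blk=5 s=1: L1-HIT | VC [9]
  [10] addr=0x7f blk=15 s=1: MISS | VC [9, 5]
  [11] addr=0x4a blk=9 s=1: VC-HIT | VC [15, 5]
  [12] addr=0x49 blk=9 s=1: L1-HIT | VC [15, 5]
  [13] addr=0x2c blk=5 s=1: VC-HIT | VC [15, 9]
  [14] addr=0x48 blk=9 s=1: VC-HIT | VC [15, 5]
  [15] addr=0x79 blk=15 s=1: VC-HIT | VC [9, 5]

MISSES = 3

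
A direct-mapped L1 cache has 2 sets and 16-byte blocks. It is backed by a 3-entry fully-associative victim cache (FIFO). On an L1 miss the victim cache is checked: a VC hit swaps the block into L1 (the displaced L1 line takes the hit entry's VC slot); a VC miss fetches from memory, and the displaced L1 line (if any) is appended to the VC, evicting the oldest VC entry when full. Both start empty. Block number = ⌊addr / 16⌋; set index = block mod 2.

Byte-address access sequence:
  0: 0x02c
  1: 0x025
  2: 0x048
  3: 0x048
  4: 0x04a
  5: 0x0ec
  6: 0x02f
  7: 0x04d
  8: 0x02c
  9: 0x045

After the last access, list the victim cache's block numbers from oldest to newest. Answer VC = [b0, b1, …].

VC = [14, 2]

#0 0x2c→b2/s0 MISS; vc=[]
#1 0x25→b2/s0 L1-HIT; vc=[]
#2 0x48→b4/s0 MISS; vc=[2]
#3 0x48→b4/s0 L1-HIT; vc=[2]
#4 0x4a→b4/s0 L1-HIT; vc=[2]
#5 0xec→b14/s0 MISS; vc=[2,4]
#6 0x2f→b2/s0 VC-HIT; vc=[14,4]
#7 0x4d→b4/s0 VC-HIT; vc=[14,2]
#8 0x2c→b2/s0 VC-HIT; vc=[14,4]
#9 0x45→b4/s0 VC-HIT; vc=[14,2]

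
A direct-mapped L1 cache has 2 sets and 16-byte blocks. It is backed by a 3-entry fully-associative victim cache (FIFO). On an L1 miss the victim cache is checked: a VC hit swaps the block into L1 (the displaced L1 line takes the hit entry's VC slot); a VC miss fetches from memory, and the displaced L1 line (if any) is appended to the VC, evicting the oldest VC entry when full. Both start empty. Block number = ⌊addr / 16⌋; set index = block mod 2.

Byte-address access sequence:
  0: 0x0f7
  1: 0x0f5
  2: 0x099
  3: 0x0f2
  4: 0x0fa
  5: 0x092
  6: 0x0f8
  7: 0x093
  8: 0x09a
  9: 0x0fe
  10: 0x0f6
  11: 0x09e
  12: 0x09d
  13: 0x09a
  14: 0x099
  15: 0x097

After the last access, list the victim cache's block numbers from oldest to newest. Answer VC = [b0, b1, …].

VC = [15]

0: 0xf7 (blk 15, set 1) → MISS  vc=[]
1: 0xf5 (blk 15, set 1) → L1-HIT  vc=[]
2: 0x99 (blk 9, set 1) → MISS  vc=[15]
3: 0xf2 (blk 15, set 1) → VC-HIT  vc=[9]
4: 0xfa (blk 15, set 1) → L1-HIT  vc=[9]
5: 0x92 (blk 9, set 1) → VC-HIT  vc=[15]
6: 0xf8 (blk 15, set 1) → VC-HIT  vc=[9]
7: 0x93 (blk 9, set 1) → VC-HIT  vc=[15]
8: 0x9a (blk 9, set 1) → L1-HIT  vc=[15]
9: 0xfe (blk 15, set 1) → VC-HIT  vc=[9]
10: 0xf6 (blk 15, set 1) → L1-HIT  vc=[9]
11: 0x9e (blk 9, set 1) → VC-HIT  vc=[15]
12: 0x9d (blk 9, set 1) → L1-HIT  vc=[15]
13: 0x9a (blk 9, set 1) → L1-HIT  vc=[15]
14: 0x99 (blk 9, set 1) → L1-HIT  vc=[15]
15: 0x97 (blk 9, set 1) → L1-HIT  vc=[15]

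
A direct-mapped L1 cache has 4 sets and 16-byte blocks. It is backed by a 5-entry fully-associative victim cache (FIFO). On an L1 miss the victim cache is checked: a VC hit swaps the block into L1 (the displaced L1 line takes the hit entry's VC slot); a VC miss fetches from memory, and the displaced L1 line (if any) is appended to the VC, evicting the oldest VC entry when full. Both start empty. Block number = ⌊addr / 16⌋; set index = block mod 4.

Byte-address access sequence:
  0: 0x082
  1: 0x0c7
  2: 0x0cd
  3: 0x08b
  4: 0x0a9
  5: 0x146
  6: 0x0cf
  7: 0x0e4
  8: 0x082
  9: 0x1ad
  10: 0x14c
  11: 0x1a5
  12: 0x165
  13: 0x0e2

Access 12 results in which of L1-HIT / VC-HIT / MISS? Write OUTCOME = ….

OUTCOME = MISS

#0 0x82→b8/s0 MISS; vc=[]
#1 0xc7→b12/s0 MISS; vc=[8]
#2 0xcd→b12/s0 L1-HIT; vc=[8]
#3 0x8b→b8/s0 VC-HIT; vc=[12]
#4 0xa9→b10/s2 MISS; vc=[12]
#5 0x146→b20/s0 MISS; vc=[12,8]
#6 0xcf→b12/s0 VC-HIT; vc=[20,8]
#7 0xe4→b14/s2 MISS; vc=[20,8,10]
#8 0x82→b8/s0 VC-HIT; vc=[20,12,10]
#9 0x1ad→b26/s2 MISS; vc=[20,12,10,14]
#10 0x14c→b20/s0 VC-HIT; vc=[8,12,10,14]
#11 0x1a5→b26/s2 L1-HIT; vc=[8,12,10,14]
#12 0x165→b22/s2 MISS; vc=[8,12,10,14,26]
#13 0xe2→b14/s2 VC-HIT; vc=[8,12,10,22,26]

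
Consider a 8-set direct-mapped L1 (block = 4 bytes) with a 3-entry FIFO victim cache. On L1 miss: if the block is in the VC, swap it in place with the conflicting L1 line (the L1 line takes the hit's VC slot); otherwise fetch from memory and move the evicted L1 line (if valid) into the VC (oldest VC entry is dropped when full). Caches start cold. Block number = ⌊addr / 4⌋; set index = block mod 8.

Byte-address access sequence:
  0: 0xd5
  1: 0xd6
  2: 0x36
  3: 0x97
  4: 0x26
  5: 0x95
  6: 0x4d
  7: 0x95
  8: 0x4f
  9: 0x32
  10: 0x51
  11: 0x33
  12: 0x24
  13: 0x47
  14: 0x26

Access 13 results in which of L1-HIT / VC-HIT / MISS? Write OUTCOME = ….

OUTCOME = MISS

#0 0xd5→b53/s5 MISS; vc=[]
#1 0xd6→b53/s5 L1-HIT; vc=[]
#2 0x36→b13/s5 MISS; vc=[53]
#3 0x97→b37/s5 MISS; vc=[53,13]
#4 0x26→b9/s1 MISS; vc=[53,13]
#5 0x95→b37/s5 L1-HIT; vc=[53,13]
#6 0x4d→b19/s3 MISS; vc=[53,13]
#7 0x95→b37/s5 L1-HIT; vc=[53,13]
#8 0x4f→b19/s3 L1-HIT; vc=[53,13]
#9 0x32→b12/s4 MISS; vc=[53,13]
#10 0x51→b20/s4 MISS; vc=[53,13,12]
#11 0x33→b12/s4 VC-HIT; vc=[53,13,20]
#12 0x24→b9/s1 L1-HIT; vc=[53,13,20]
#13 0x47→b17/s1 MISS; vc=[13,20,9]
#14 0x26→b9/s1 VC-HIT; vc=[13,20,17]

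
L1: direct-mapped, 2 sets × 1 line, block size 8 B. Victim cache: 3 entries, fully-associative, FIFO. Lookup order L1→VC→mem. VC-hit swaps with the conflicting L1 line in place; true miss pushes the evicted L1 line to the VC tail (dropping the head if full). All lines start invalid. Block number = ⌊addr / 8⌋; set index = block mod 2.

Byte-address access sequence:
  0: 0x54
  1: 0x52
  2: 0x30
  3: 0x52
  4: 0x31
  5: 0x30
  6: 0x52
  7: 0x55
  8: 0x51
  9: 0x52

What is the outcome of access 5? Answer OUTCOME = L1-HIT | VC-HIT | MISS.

OUTCOME = L1-HIT

0: 0x54 (blk 10, set 0) → MISS  vc=[]
1: 0x52 (blk 10, set 0) → L1-HIT  vc=[]
2: 0x30 (blk 6, set 0) → MISS  vc=[10]
3: 0x52 (blk 10, set 0) → VC-HIT  vc=[6]
4: 0x31 (blk 6, set 0) → VC-HIT  vc=[10]
5: 0x30 (blk 6, set 0) → L1-HIT  vc=[10]
6: 0x52 (blk 10, set 0) → VC-HIT  vc=[6]
7: 0x55 (blk 10, set 0) → L1-HIT  vc=[6]
8: 0x51 (blk 10, set 0) → L1-HIT  vc=[6]
9: 0x52 (blk 10, set 0) → L1-HIT  vc=[6]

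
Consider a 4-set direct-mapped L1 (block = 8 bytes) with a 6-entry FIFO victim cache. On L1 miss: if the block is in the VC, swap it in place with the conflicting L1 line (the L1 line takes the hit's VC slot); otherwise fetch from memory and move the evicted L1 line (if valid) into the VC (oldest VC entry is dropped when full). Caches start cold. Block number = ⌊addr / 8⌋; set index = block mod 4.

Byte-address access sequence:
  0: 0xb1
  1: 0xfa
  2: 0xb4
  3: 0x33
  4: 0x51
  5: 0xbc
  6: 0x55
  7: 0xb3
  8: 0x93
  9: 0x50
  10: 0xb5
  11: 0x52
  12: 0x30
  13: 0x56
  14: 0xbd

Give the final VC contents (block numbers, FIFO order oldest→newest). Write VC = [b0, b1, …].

0: 0xb1 (blk 22, set 2) → MISS  vc=[]
1: 0xfa (blk 31, set 3) → MISS  vc=[]
2: 0xb4 (blk 22, set 2) → L1-HIT  vc=[]
3: 0x33 (blk 6, set 2) → MISS  vc=[22]
4: 0x51 (blk 10, set 2) → MISS  vc=[22, 6]
5: 0xbc (blk 23, set 3) → MISS  vc=[22, 6, 31]
6: 0x55 (blk 10, set 2) → L1-HIT  vc=[22, 6, 31]
7: 0xb3 (blk 22, set 2) → VC-HIT  vc=[10, 6, 31]
8: 0x93 (blk 18, set 2) → MISS  vc=[10, 6, 31, 22]
9: 0x50 (blk 10, set 2) → VC-HIT  vc=[18, 6, 31, 22]
10: 0xb5 (blk 22, set 2) → VC-HIT  vc=[18, 6, 31, 10]
11: 0x52 (blk 10, set 2) → VC-HIT  vc=[18, 6, 31, 22]
12: 0x30 (blk 6, set 2) → VC-HIT  vc=[18, 10, 31, 22]
13: 0x56 (blk 10, set 2) → VC-HIT  vc=[18, 6, 31, 22]
14: 0xbd (blk 23, set 3) → L1-HIT  vc=[18, 6, 31, 22]

VC = [18, 6, 31, 22]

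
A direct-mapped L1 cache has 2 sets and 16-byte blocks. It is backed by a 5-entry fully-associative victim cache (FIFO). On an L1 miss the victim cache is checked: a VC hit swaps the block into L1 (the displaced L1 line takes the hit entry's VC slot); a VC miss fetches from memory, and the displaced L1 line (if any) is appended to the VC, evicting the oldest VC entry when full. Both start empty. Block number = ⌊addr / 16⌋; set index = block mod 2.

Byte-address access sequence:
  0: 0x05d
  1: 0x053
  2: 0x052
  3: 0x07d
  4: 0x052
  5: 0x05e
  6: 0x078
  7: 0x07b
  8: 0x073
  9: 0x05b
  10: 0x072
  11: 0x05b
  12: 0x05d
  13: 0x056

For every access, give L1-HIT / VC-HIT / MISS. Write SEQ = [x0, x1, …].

SEQ = [MISS, L1-HIT, L1-HIT, MISS, VC-HIT, L1-HIT, VC-HIT, L1-HIT, L1-HIT, VC-HIT, VC-HIT, VC-HIT, L1-HIT, L1-HIT]

0: 0x5d (blk 5, set 1) → MISS  vc=[]
1: 0x53 (blk 5, set 1) → L1-HIT  vc=[]
2: 0x52 (blk 5, set 1) → L1-HIT  vc=[]
3: 0x7d (blk 7, set 1) → MISS  vc=[5]
4: 0x52 (blk 5, set 1) → VC-HIT  vc=[7]
5: 0x5e (blk 5, set 1) → L1-HIT  vc=[7]
6: 0x78 (blk 7, set 1) → VC-HIT  vc=[5]
7: 0x7b (blk 7, set 1) → L1-HIT  vc=[5]
8: 0x73 (blk 7, set 1) → L1-HIT  vc=[5]
9: 0x5b (blk 5, set 1) → VC-HIT  vc=[7]
10: 0x72 (blk 7, set 1) → VC-HIT  vc=[5]
11: 0x5b (blk 5, set 1) → VC-HIT  vc=[7]
12: 0x5d (blk 5, set 1) → L1-HIT  vc=[7]
13: 0x56 (blk 5, set 1) → L1-HIT  vc=[7]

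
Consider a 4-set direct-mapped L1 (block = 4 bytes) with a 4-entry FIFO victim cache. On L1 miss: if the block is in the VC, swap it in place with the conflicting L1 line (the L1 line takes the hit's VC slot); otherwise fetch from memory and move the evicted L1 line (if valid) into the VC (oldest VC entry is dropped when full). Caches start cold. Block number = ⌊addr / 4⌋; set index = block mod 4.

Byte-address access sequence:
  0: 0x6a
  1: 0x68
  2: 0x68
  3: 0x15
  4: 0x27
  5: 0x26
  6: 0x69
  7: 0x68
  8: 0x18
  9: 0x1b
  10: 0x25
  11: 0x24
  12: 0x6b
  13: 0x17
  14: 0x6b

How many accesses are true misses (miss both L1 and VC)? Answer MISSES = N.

MISSES = 4

#0 0x6a→b26/s2 MISS; vc=[]
#1 0x68→b26/s2 L1-HIT; vc=[]
#2 0x68→b26/s2 L1-HIT; vc=[]
#3 0x15→b5/s1 MISS; vc=[]
#4 0x27→b9/s1 MISS; vc=[5]
#5 0x26→b9/s1 L1-HIT; vc=[5]
#6 0x69→b26/s2 L1-HIT; vc=[5]
#7 0x68→b26/s2 L1-HIT; vc=[5]
#8 0x18→b6/s2 MISS; vc=[5,26]
#9 0x1b→b6/s2 L1-HIT; vc=[5,26]
#10 0x25→b9/s1 L1-HIT; vc=[5,26]
#11 0x24→b9/s1 L1-HIT; vc=[5,26]
#12 0x6b→b26/s2 VC-HIT; vc=[5,6]
#13 0x17→b5/s1 VC-HIT; vc=[9,6]
#14 0x6b→b26/s2 L1-HIT; vc=[9,6]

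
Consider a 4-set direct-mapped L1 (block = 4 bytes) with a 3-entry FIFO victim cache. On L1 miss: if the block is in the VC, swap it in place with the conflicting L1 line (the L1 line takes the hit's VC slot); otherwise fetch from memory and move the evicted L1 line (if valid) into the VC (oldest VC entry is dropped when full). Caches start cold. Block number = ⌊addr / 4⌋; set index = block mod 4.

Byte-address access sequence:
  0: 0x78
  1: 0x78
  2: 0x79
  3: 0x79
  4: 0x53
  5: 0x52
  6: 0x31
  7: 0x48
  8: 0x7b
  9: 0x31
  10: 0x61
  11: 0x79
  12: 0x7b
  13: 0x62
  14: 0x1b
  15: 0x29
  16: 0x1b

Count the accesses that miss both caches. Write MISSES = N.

MISSES = 7

  [0] addr=0x78 blk=30 s=2: MISS | VC []
  [1] addr=0x78 blk=30 s=2: L1-HIT | VC []
  [2] addr=0x79 blk=30 s=2: L1-HIT | VC []
  [3] addr=0x79 blk=30 s=2: L1-HIT | VC []
  [4] addr=0x53 blk=20 s=0: MISS | VC []
  [5] addr=0x52 blk=20 s=0: L1-HIT | VC []
  [6] addr=0x31 blk=12 s=0: MISS | VC [20]
  [7] addr=0x48 blk=18 s=2: MISS | VC [20, 30]
  [8] addr=0x7b blk=30 s=2: VC-HIT | VC [20, 18]
  [9] addr=0x31 blk=12 s=0: L1-HIT | VC [20, 18]
  [10] addr=0x61 blk=24 s=0: MISS | VC [20, 18, 12]
  [11] addr=0x79 blk=30 s=2: L1-HIT | VC [20, 18, 12]
  [12] addr=0x7b blk=30 s=2: L1-HIT | VC [20, 18, 12]
  [13] addr=0x62 blk=24 s=0: L1-HIT | VC [20, 18, 12]
  [14] addr=0x1b blk=6 s=2: MISS | VC [18, 12, 30]
  [15] addr=0x29 blk=10 s=2: MISS | VC [12, 30, 6]
  [16] addr=0x1b blk=6 s=2: VC-HIT | VC [12, 30, 10]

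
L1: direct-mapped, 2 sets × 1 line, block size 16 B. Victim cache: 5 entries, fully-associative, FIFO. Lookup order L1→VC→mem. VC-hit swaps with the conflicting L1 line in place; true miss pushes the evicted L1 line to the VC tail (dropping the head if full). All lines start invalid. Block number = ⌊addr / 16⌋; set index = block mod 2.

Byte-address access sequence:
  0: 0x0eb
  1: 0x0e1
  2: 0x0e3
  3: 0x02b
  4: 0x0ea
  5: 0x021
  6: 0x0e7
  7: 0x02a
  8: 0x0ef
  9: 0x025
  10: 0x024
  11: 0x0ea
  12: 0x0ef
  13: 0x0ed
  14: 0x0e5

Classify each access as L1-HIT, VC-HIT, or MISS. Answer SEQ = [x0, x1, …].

0: 0xeb (blk 14, set 0) → MISS  vc=[]
1: 0xe1 (blk 14, set 0) → L1-HIT  vc=[]
2: 0xe3 (blk 14, set 0) → L1-HIT  vc=[]
3: 0x2b (blk 2, set 0) → MISS  vc=[14]
4: 0xea (blk 14, set 0) → VC-HIT  vc=[2]
5: 0x21 (blk 2, set 0) → VC-HIT  vc=[14]
6: 0xe7 (blk 14, set 0) → VC-HIT  vc=[2]
7: 0x2a (blk 2, set 0) → VC-HIT  vc=[14]
8: 0xef (blk 14, set 0) → VC-HIT  vc=[2]
9: 0x25 (blk 2, set 0) → VC-HIT  vc=[14]
10: 0x24 (blk 2, set 0) → L1-HIT  vc=[14]
11: 0xea (blk 14, set 0) → VC-HIT  vc=[2]
12: 0xef (blk 14, set 0) → L1-HIT  vc=[2]
13: 0xed (blk 14, set 0) → L1-HIT  vc=[2]
14: 0xe5 (blk 14, set 0) → L1-HIT  vc=[2]

SEQ = [MISS, L1-HIT, L1-HIT, MISS, VC-HIT, VC-HIT, VC-HIT, VC-HIT, VC-HIT, VC-HIT, L1-HIT, VC-HIT, L1-HIT, L1-HIT, L1-HIT]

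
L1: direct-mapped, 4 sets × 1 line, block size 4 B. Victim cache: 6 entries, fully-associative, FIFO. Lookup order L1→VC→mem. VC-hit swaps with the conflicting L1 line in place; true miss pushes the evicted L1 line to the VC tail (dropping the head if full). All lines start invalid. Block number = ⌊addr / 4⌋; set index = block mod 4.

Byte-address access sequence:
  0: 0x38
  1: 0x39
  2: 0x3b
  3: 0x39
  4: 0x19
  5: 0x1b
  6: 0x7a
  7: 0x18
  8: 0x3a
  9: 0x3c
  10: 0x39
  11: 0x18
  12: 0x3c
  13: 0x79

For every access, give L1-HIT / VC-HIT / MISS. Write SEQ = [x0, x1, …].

SEQ = [MISS, L1-HIT, L1-HIT, L1-HIT, MISS, L1-HIT, MISS, VC-HIT, VC-HIT, MISS, L1-HIT, VC-HIT, L1-HIT, VC-HIT]

  [0] addr=0x38 blk=14 s=2: MISS | VC []
  [1] addr=0x39 blk=14 s=2: L1-HIT | VC []
  [2] addr=0x3b blk=14 s=2: L1-HIT | VC []
  [3] addr=0x39 blk=14 s=2: L1-HIT | VC []
  [4] addr=0x19 blk=6 s=2: MISS | VC [14]
  [5] addr=0x1b blk=6 s=2: L1-HIT | VC [14]
  [6] addr=0x7a blk=30 s=2: MISS | VC [14, 6]
  [7] addr=0x18 blk=6 s=2: VC-HIT | VC [14, 30]
  [8] addr=0x3a blk=14 s=2: VC-HIT | VC [6, 30]
  [9] addr=0x3c blk=15 s=3: MISS | VC [6, 30]
  [10] addr=0x39 blk=14 s=2: L1-HIT | VC [6, 30]
  [11] addr=0x18 blk=6 s=2: VC-HIT | VC [14, 30]
  [12] addr=0x3c blk=15 s=3: L1-HIT | VC [14, 30]
  [13] addr=0x79 blk=30 s=2: VC-HIT | VC [14, 6]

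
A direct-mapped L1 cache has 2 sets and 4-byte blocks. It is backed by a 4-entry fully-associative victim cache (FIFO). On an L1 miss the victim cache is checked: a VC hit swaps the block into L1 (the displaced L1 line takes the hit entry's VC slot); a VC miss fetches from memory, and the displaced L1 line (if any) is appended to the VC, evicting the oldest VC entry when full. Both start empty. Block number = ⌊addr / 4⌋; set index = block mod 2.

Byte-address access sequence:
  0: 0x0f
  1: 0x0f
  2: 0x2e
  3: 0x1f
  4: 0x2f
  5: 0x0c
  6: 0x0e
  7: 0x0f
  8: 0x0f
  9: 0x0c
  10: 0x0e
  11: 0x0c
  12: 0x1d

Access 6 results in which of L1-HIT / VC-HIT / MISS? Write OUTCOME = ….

OUTCOME = L1-HIT

  [0] addr=0xf blk=3 s=1: MISS | VC []
  [1] addr=0xf blk=3 s=1: L1-HIT | VC []
  [2] addr=0x2e blk=11 s=1: MISS | VC [3]
  [3] addr=0x1f blk=7 s=1: MISS | VC [3, 11]
  [4] addr=0x2f blk=11 s=1: VC-HIT | VC [3, 7]
  [5] addr=0xc blk=3 s=1: VC-HIT | VC [11, 7]
  [6] addr=0xe blk=3 s=1: L1-HIT | VC [11, 7]
  [7] addr=0xf blk=3 s=1: L1-HIT | VC [11, 7]
  [8] addr=0xf blk=3 s=1: L1-HIT | VC [11, 7]
  [9] addr=0xc blk=3 s=1: L1-HIT | VC [11, 7]
  [10] addr=0xe blk=3 s=1: L1-HIT | VC [11, 7]
  [11] addr=0xc blk=3 s=1: L1-HIT | VC [11, 7]
  [12] addr=0x1d blk=7 s=1: VC-HIT | VC [11, 3]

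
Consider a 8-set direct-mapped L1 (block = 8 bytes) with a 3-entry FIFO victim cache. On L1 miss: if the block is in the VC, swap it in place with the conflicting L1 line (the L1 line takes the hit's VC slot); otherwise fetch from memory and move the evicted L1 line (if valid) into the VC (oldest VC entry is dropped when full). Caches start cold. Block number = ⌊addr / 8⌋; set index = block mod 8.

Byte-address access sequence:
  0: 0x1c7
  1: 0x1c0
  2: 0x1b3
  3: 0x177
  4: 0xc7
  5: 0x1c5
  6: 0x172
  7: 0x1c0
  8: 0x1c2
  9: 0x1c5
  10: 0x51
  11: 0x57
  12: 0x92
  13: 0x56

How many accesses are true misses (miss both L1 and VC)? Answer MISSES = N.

  [0] addr=0x1c7 blk=56 s=0: MISS | VC []
  [1] addr=0x1c0 blk=56 s=0: L1-HIT | VC []
  [2] addr=0x1b3 blk=54 s=6: MISS | VC []
  [3] addr=0x177 blk=46 s=6: MISS | VC [54]
  [4] addr=0xc7 blk=24 s=0: MISS | VC [54, 56]
  [5] addr=0x1c5 blk=56 s=0: VC-HIT | VC [54, 24]
  [6] addr=0x172 blk=46 s=6: L1-HIT | VC [54, 24]
  [7] addr=0x1c0 blk=56 s=0: L1-HIT | VC [54, 24]
  [8] addr=0x1c2 blk=56 s=0: L1-HIT | VC [54, 24]
  [9] addr=0x1c5 blk=56 s=0: L1-HIT | VC [54, 24]
  [10] addr=0x51 blk=10 s=2: MISS | VC [54, 24]
  [11] addr=0x57 blk=10 s=2: L1-HIT | VC [54, 24]
  [12] addr=0x92 blk=18 s=2: MISS | VC [54, 24, 10]
  [13] addr=0x56 blk=10 s=2: VC-HIT | VC [54, 24, 18]

MISSES = 6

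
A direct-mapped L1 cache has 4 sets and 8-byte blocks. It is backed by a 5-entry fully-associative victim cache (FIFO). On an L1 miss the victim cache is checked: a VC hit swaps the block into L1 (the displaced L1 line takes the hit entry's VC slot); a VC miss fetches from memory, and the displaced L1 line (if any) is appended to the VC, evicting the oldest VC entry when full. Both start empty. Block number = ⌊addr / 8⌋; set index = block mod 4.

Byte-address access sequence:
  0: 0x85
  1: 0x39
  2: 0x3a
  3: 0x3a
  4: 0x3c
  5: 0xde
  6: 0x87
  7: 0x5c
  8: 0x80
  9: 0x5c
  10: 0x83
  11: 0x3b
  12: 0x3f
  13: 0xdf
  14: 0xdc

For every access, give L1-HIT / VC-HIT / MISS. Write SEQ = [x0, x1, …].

0: 0x85 (blk 16, set 0) → MISS  vc=[]
1: 0x39 (blk 7, set 3) → MISS  vc=[]
2: 0x3a (blk 7, set 3) → L1-HIT  vc=[]
3: 0x3a (blk 7, set 3) → L1-HIT  vc=[]
4: 0x3c (blk 7, set 3) → L1-HIT  vc=[]
5: 0xde (blk 27, set 3) → MISS  vc=[7]
6: 0x87 (blk 16, set 0) → L1-HIT  vc=[7]
7: 0x5c (blk 11, set 3) → MISS  vc=[7, 27]
8: 0x80 (blk 16, set 0) → L1-HIT  vc=[7, 27]
9: 0x5c (blk 11, set 3) → L1-HIT  vc=[7, 27]
10: 0x83 (blk 16, set 0) → L1-HIT  vc=[7, 27]
11: 0x3b (blk 7, set 3) → VC-HIT  vc=[11, 27]
12: 0x3f (blk 7, set 3) → L1-HIT  vc=[11, 27]
13: 0xdf (blk 27, set 3) → VC-HIT  vc=[11, 7]
14: 0xdc (blk 27, set 3) → L1-HIT  vc=[11, 7]

SEQ = [MISS, MISS, L1-HIT, L1-HIT, L1-HIT, MISS, L1-HIT, MISS, L1-HIT, L1-HIT, L1-HIT, VC-HIT, L1-HIT, VC-HIT, L1-HIT]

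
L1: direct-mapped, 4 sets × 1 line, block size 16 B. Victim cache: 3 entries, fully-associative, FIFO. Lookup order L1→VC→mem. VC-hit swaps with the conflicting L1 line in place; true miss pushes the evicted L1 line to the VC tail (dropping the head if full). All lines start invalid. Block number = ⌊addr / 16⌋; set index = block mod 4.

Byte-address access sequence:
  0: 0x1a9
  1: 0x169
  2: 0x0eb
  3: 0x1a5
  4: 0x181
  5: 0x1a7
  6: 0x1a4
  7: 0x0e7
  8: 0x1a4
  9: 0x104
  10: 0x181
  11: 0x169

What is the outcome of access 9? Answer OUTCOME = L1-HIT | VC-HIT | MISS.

0: 0x1a9 (blk 26, set 2) → MISS  vc=[]
1: 0x169 (blk 22, set 2) → MISS  vc=[26]
2: 0xeb (blk 14, set 2) → MISS  vc=[26, 22]
3: 0x1a5 (blk 26, set 2) → VC-HIT  vc=[14, 22]
4: 0x181 (blk 24, set 0) → MISS  vc=[14, 22]
5: 0x1a7 (blk 26, set 2) → L1-HIT  vc=[14, 22]
6: 0x1a4 (blk 26, set 2) → L1-HIT  vc=[14, 22]
7: 0xe7 (blk 14, set 2) → VC-HIT  vc=[26, 22]
8: 0x1a4 (blk 26, set 2) → VC-HIT  vc=[14, 22]
9: 0x104 (blk 16, set 0) → MISS  vc=[14, 22, 24]
10: 0x181 (blk 24, set 0) → VC-HIT  vc=[14, 22, 16]
11: 0x169 (blk 22, set 2) → VC-HIT  vc=[14, 26, 16]

OUTCOME = MISS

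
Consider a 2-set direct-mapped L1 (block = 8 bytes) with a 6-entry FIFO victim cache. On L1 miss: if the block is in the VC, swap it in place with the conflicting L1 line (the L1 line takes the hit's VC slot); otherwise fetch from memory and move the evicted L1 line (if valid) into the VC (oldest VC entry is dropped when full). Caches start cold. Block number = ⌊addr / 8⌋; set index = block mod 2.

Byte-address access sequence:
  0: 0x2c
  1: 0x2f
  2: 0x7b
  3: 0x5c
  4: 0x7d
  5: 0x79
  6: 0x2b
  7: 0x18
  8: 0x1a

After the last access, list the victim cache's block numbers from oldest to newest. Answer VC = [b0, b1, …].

VC = [15, 11, 5]

#0 0x2c→b5/s1 MISS; vc=[]
#1 0x2f→b5/s1 L1-HIT; vc=[]
#2 0x7b→b15/s1 MISS; vc=[5]
#3 0x5c→b11/s1 MISS; vc=[5,15]
#4 0x7d→b15/s1 VC-HIT; vc=[5,11]
#5 0x79→b15/s1 L1-HIT; vc=[5,11]
#6 0x2b→b5/s1 VC-HIT; vc=[15,11]
#7 0x18→b3/s1 MISS; vc=[15,11,5]
#8 0x1a→b3/s1 L1-HIT; vc=[15,11,5]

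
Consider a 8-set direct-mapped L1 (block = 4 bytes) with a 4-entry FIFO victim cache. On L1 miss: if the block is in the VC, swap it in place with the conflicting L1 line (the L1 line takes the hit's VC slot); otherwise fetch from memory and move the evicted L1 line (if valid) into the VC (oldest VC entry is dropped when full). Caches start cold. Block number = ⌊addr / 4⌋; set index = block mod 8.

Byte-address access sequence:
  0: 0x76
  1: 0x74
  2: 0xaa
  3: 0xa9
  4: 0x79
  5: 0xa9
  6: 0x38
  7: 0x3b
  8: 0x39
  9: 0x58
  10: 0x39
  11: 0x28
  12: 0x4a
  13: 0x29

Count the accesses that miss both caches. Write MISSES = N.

  [0] addr=0x76 blk=29 s=5: MISS | VC []
  [1] addr=0x74 blk=29 s=5: L1-HIT | VC []
  [2] addr=0xaa blk=42 s=2: MISS | VC []
  [3] addr=0xa9 blk=42 s=2: L1-HIT | VC []
  [4] addr=0x79 blk=30 s=6: MISS | VC []
  [5] addr=0xa9 blk=42 s=2: L1-HIT | VC []
  [6] addr=0x38 blk=14 s=6: MISS | VC [30]
  [7] addr=0x3b blk=14 s=6: L1-HIT | VC [30]
  [8] addr=0x39 blk=14 s=6: L1-HIT | VC [30]
  [9] addr=0x58 blk=22 s=6: MISS | VC [30, 14]
  [10] addr=0x39 blk=14 s=6: VC-HIT | VC [30, 22]
  [11] addr=0x28 blk=10 s=2: MISS | VC [30, 22, 42]
  [12] addr=0x4a blk=18 s=2: MISS | VC [30, 22, 42, 10]
  [13] addr=0x29 blk=10 s=2: VC-HIT | VC [30, 22, 42, 18]

MISSES = 7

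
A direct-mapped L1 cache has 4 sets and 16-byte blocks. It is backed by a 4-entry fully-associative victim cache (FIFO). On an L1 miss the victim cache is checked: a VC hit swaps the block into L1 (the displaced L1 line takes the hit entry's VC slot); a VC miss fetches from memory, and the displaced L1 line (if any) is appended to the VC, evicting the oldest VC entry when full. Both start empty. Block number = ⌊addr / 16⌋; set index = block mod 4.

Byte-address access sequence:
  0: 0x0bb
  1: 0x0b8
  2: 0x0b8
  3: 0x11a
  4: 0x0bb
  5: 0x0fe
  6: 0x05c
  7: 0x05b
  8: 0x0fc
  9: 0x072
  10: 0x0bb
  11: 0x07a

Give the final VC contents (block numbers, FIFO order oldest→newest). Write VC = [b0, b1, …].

  [0] addr=0xbb blk=11 s=3: MISS | VC []
  [1] addr=0xb8 blk=11 s=3: L1-HIT | VC []
  [2] addr=0xb8 blk=11 s=3: L1-HIT | VC []
  [3] addr=0x11a blk=17 s=1: MISS | VC []
  [4] addr=0xbb blk=11 s=3: L1-HIT | VC []
  [5] addr=0xfe blk=15 s=3: MISS | VC [11]
  [6] addr=0x5c blk=5 s=1: MISS | VC [11, 17]
  [7] addr=0x5b blk=5 s=1: L1-HIT | VC [11, 17]
  [8] addr=0xfc blk=15 s=3: L1-HIT | VC [11, 17]
  [9] addr=0x72 blk=7 s=3: MISS | VC [11, 17, 15]
  [10] addr=0xbb blk=11 s=3: VC-HIT | VC [7, 17, 15]
  [11] addr=0x7a blk=7 s=3: VC-HIT | VC [11, 17, 15]

VC = [11, 17, 15]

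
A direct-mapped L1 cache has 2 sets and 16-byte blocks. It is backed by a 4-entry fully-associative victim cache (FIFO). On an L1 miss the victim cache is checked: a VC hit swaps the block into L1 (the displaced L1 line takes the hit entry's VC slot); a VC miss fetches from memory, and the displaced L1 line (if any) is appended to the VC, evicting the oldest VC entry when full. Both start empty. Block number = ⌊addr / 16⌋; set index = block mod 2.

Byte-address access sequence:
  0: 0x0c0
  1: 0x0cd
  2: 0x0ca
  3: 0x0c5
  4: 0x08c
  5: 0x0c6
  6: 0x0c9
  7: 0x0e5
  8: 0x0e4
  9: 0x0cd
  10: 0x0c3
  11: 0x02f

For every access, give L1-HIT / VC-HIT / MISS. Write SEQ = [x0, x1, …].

#0 0xc0→b12/s0 MISS; vc=[]
#1 0xcd→b12/s0 L1-HIT; vc=[]
#2 0xca→b12/s0 L1-HIT; vc=[]
#3 0xc5→b12/s0 L1-HIT; vc=[]
#4 0x8c→b8/s0 MISS; vc=[12]
#5 0xc6→b12/s0 VC-HIT; vc=[8]
#6 0xc9→b12/s0 L1-HIT; vc=[8]
#7 0xe5→b14/s0 MISS; vc=[8,12]
#8 0xe4→b14/s0 L1-HIT; vc=[8,12]
#9 0xcd→b12/s0 VC-HIT; vc=[8,14]
#10 0xc3→b12/s0 L1-HIT; vc=[8,14]
#11 0x2f→b2/s0 MISS; vc=[8,14,12]

SEQ = [MISS, L1-HIT, L1-HIT, L1-HIT, MISS, VC-HIT, L1-HIT, MISS, L1-HIT, VC-HIT, L1-HIT, MISS]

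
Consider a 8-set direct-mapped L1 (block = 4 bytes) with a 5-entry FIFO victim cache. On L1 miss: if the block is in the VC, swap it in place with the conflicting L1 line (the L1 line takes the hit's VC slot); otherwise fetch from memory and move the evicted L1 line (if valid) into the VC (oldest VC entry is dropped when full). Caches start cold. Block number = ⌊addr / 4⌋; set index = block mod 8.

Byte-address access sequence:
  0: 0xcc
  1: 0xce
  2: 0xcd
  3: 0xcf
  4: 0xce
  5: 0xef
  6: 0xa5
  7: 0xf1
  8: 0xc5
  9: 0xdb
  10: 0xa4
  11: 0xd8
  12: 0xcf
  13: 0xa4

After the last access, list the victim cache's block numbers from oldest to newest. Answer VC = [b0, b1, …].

  [0] addr=0xcc blk=51 s=3: MISS | VC []
  [1] addr=0xce blk=51 s=3: L1-HIT | VC []
  [2] addr=0xcd blk=51 s=3: L1-HIT | VC []
  [3] addr=0xcf blk=51 s=3: L1-HIT | VC []
  [4] addr=0xce blk=51 s=3: L1-HIT | VC []
  [5] addr=0xef blk=59 s=3: MISS | VC [51]
  [6] addr=0xa5 blk=41 s=1: MISS | VC [51]
  [7] addr=0xf1 blk=60 s=4: MISS | VC [51]
  [8] addr=0xc5 blk=49 s=1: MISS | VC [51, 41]
  [9] addr=0xdb blk=54 s=6: MISS | VC [51, 41]
  [10] addr=0xa4 blk=41 s=1: VC-HIT | VC [51, 49]
  [11] addr=0xd8 blk=54 s=6: L1-HIT | VC [51, 49]
  [12] addr=0xcf blk=51 s=3: VC-HIT | VC [59, 49]
  [13] addr=0xa4 blk=41 s=1: L1-HIT | VC [59, 49]

VC = [59, 49]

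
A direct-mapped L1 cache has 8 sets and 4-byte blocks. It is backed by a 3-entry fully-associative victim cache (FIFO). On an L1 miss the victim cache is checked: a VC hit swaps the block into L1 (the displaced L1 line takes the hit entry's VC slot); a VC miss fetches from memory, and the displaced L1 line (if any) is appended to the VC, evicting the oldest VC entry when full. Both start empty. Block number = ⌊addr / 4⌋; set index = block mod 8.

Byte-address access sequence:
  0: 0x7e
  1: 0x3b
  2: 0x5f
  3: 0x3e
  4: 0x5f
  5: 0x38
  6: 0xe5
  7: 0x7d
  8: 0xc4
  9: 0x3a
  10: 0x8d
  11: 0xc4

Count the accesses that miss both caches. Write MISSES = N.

MISSES = 7

0: 0x7e (blk 31, set 7) → MISS  vc=[]
1: 0x3b (blk 14, set 6) → MISS  vc=[]
2: 0x5f (blk 23, set 7) → MISS  vc=[31]
3: 0x3e (blk 15, set 7) → MISS  vc=[31, 23]
4: 0x5f (blk 23, set 7) → VC-HIT  vc=[31, 15]
5: 0x38 (blk 14, set 6) → L1-HIT  vc=[31, 15]
6: 0xe5 (blk 57, set 1) → MISS  vc=[31, 15]
7: 0x7d (blk 31, set 7) → VC-HIT  vc=[23, 15]
8: 0xc4 (blk 49, set 1) → MISS  vc=[23, 15, 57]
9: 0x3a (blk 14, set 6) → L1-HIT  vc=[23, 15, 57]
10: 0x8d (blk 35, set 3) → MISS  vc=[23, 15, 57]
11: 0xc4 (blk 49, set 1) → L1-HIT  vc=[23, 15, 57]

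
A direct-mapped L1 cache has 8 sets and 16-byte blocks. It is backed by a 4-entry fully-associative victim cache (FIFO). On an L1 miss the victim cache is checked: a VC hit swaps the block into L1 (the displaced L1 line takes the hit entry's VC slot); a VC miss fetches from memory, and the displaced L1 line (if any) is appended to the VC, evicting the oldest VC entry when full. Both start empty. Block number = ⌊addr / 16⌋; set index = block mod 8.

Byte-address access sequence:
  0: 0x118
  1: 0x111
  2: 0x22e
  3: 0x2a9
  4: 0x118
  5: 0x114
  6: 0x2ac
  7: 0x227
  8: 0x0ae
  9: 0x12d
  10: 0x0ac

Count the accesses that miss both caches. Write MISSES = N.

MISSES = 5

0: 0x118 (blk 17, set 1) → MISS  vc=[]
1: 0x111 (blk 17, set 1) → L1-HIT  vc=[]
2: 0x22e (blk 34, set 2) → MISS  vc=[]
3: 0x2a9 (blk 42, set 2) → MISS  vc=[34]
4: 0x118 (blk 17, set 1) → L1-HIT  vc=[34]
5: 0x114 (blk 17, set 1) → L1-HIT  vc=[34]
6: 0x2ac (blk 42, set 2) → L1-HIT  vc=[34]
7: 0x227 (blk 34, set 2) → VC-HIT  vc=[42]
8: 0xae (blk 10, set 2) → MISS  vc=[42, 34]
9: 0x12d (blk 18, set 2) → MISS  vc=[42, 34, 10]
10: 0xac (blk 10, set 2) → VC-HIT  vc=[42, 34, 18]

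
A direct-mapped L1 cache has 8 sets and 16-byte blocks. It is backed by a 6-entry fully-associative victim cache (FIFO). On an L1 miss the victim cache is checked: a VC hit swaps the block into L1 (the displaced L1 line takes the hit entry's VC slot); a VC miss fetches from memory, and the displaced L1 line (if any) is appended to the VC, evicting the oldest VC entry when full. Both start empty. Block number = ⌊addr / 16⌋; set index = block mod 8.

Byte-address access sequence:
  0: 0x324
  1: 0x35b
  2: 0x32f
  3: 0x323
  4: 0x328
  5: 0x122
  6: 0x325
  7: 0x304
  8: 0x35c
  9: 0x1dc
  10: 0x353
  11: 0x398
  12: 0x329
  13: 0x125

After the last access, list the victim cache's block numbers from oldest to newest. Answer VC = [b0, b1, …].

  [0] addr=0x324 blk=50 s=2: MISS | VC []
  [1] addr=0x35b blk=53 s=5: MISS | VC []
  [2] addr=0x32f blk=50 s=2: L1-HIT | VC []
  [3] addr=0x323 blk=50 s=2: L1-HIT | VC []
  [4] addr=0x328 blk=50 s=2: L1-HIT | VC []
  [5] addr=0x122 blk=18 s=2: MISS | VC [50]
  [6] addr=0x325 blk=50 s=2: VC-HIT | VC [18]
  [7] addr=0x304 blk=48 s=0: MISS | VC [18]
  [8] addr=0x35c blk=53 s=5: L1-HIT | VC [18]
  [9] addr=0x1dc blk=29 s=5: MISS | VC [18, 53]
  [10] addr=0x353 blk=53 s=5: VC-HIT | VC [18, 29]
  [11] addr=0x398 blk=57 s=1: MISS | VC [18, 29]
  [12] addr=0x329 blk=50 s=2: L1-HIT | VC [18, 29]
  [13] addr=0x125 blk=18 s=2: VC-HIT | VC [50, 29]

VC = [50, 29]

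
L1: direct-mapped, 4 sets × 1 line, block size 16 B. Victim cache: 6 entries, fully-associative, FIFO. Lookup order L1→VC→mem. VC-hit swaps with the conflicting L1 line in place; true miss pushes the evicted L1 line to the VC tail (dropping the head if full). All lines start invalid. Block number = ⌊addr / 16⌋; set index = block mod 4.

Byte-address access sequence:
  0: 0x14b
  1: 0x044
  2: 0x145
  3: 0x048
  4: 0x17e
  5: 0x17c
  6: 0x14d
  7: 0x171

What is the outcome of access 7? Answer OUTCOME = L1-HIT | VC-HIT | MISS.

OUTCOME = L1-HIT

#0 0x14b→b20/s0 MISS; vc=[]
#1 0x44→b4/s0 MISS; vc=[20]
#2 0x145→b20/s0 VC-HIT; vc=[4]
#3 0x48→b4/s0 VC-HIT; vc=[20]
#4 0x17e→b23/s3 MISS; vc=[20]
#5 0x17c→b23/s3 L1-HIT; vc=[20]
#6 0x14d→b20/s0 VC-HIT; vc=[4]
#7 0x171→b23/s3 L1-HIT; vc=[4]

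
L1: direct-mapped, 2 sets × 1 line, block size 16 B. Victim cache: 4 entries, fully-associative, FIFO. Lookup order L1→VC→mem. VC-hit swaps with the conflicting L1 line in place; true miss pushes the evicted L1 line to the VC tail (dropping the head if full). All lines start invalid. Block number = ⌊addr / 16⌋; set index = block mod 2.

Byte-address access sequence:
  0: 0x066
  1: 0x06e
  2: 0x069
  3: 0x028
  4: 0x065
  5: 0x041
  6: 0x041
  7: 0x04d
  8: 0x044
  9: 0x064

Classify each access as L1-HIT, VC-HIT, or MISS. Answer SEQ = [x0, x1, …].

SEQ = [MISS, L1-HIT, L1-HIT, MISS, VC-HIT, MISS, L1-HIT, L1-HIT, L1-HIT, VC-HIT]

  [0] addr=0x66 blk=6 s=0: MISS | VC []
  [1] addr=0x6e blk=6 s=0: L1-HIT | VC []
  [2] addr=0x69 blk=6 s=0: L1-HIT | VC []
  [3] addr=0x28 blk=2 s=0: MISS | VC [6]
  [4] addr=0x65 blk=6 s=0: VC-HIT | VC [2]
  [5] addr=0x41 blk=4 s=0: MISS | VC [2, 6]
  [6] addr=0x41 blk=4 s=0: L1-HIT | VC [2, 6]
  [7] addr=0x4d blk=4 s=0: L1-HIT | VC [2, 6]
  [8] addr=0x44 blk=4 s=0: L1-HIT | VC [2, 6]
  [9] addr=0x64 blk=6 s=0: VC-HIT | VC [2, 4]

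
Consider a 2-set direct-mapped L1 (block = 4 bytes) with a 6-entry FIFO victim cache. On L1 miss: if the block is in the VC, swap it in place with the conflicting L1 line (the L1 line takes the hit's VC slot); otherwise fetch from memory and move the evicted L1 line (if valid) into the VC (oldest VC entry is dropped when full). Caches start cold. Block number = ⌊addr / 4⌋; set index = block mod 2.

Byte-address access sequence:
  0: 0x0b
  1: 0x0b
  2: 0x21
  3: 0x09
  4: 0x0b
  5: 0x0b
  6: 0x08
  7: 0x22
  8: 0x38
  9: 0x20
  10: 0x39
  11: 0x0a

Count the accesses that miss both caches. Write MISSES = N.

MISSES = 3

#0 0xb→b2/s0 MISS; vc=[]
#1 0xb→b2/s0 L1-HIT; vc=[]
#2 0x21→b8/s0 MISS; vc=[2]
#3 0x9→b2/s0 VC-HIT; vc=[8]
#4 0xb→b2/s0 L1-HIT; vc=[8]
#5 0xb→b2/s0 L1-HIT; vc=[8]
#6 0x8→b2/s0 L1-HIT; vc=[8]
#7 0x22→b8/s0 VC-HIT; vc=[2]
#8 0x38→b14/s0 MISS; vc=[2,8]
#9 0x20→b8/s0 VC-HIT; vc=[2,14]
#10 0x39→b14/s0 VC-HIT; vc=[2,8]
#11 0xa→b2/s0 VC-HIT; vc=[14,8]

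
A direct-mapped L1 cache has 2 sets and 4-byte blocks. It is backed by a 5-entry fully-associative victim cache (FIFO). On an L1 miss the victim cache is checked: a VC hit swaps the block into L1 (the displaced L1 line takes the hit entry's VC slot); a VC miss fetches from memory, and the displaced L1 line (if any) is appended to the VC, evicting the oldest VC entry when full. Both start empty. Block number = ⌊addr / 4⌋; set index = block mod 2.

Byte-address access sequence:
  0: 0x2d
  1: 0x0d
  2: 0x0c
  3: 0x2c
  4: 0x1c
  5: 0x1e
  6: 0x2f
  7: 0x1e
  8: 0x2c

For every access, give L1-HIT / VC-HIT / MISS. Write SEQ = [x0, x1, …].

  [0] addr=0x2d blk=11 s=1: MISS | VC []
  [1] addr=0xd blk=3 s=1: MISS | VC [11]
  [2] addr=0xc blk=3 s=1: L1-HIT | VC [11]
  [3] addr=0x2c blk=11 s=1: VC-HIT | VC [3]
  [4] addr=0x1c blk=7 s=1: MISS | VC [3, 11]
  [5] addr=0x1e blk=7 s=1: L1-HIT | VC [3, 11]
  [6] addr=0x2f blk=11 s=1: VC-HIT | VC [3, 7]
  [7] addr=0x1e blk=7 s=1: VC-HIT | VC [3, 11]
  [8] addr=0x2c blk=11 s=1: VC-HIT | VC [3, 7]

SEQ = [MISS, MISS, L1-HIT, VC-HIT, MISS, L1-HIT, VC-HIT, VC-HIT, VC-HIT]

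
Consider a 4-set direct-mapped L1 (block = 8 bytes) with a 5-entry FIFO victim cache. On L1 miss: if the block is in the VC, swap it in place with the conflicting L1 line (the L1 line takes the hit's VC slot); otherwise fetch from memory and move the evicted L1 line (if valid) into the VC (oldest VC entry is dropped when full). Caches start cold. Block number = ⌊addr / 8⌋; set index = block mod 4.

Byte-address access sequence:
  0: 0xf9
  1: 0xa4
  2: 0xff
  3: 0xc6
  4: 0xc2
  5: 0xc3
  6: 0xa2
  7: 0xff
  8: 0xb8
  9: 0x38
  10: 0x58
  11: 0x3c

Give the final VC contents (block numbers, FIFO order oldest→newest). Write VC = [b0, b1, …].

#0 0xf9→b31/s3 MISS; vc=[]
#1 0xa4→b20/s0 MISS; vc=[]
#2 0xff→b31/s3 L1-HIT; vc=[]
#3 0xc6→b24/s0 MISS; vc=[20]
#4 0xc2→b24/s0 L1-HIT; vc=[20]
#5 0xc3→b24/s0 L1-HIT; vc=[20]
#6 0xa2→b20/s0 VC-HIT; vc=[24]
#7 0xff→b31/s3 L1-HIT; vc=[24]
#8 0xb8→b23/s3 MISS; vc=[24,31]
#9 0x38→b7/s3 MISS; vc=[24,31,23]
#10 0x58→b11/s3 MISS; vc=[24,31,23,7]
#11 0x3c→b7/s3 VC-HIT; vc=[24,31,23,11]

VC = [24, 31, 23, 11]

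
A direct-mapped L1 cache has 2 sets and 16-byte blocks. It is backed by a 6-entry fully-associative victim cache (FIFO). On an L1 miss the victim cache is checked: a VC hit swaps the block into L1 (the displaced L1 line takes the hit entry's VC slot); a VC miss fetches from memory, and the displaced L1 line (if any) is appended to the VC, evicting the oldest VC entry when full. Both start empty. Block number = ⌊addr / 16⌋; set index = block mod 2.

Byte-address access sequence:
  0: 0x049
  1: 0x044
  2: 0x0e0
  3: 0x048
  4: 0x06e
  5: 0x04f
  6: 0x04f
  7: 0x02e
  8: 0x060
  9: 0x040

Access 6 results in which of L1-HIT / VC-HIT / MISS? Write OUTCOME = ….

0: 0x49 (blk 4, set 0) → MISS  vc=[]
1: 0x44 (blk 4, set 0) → L1-HIT  vc=[]
2: 0xe0 (blk 14, set 0) → MISS  vc=[4]
3: 0x48 (blk 4, set 0) → VC-HIT  vc=[14]
4: 0x6e (blk 6, set 0) → MISS  vc=[14, 4]
5: 0x4f (blk 4, set 0) → VC-HIT  vc=[14, 6]
6: 0x4f (blk 4, set 0) → L1-HIT  vc=[14, 6]
7: 0x2e (blk 2, set 0) → MISS  vc=[14, 6, 4]
8: 0x60 (blk 6, set 0) → VC-HIT  vc=[14, 2, 4]
9: 0x40 (blk 4, set 0) → VC-HIT  vc=[14, 2, 6]

OUTCOME = L1-HIT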